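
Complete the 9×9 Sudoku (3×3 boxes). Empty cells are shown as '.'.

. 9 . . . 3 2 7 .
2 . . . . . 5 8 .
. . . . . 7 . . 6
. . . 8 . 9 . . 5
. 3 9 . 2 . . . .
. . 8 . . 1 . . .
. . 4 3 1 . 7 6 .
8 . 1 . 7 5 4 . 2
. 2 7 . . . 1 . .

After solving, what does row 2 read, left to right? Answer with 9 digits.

273196584

R7C2 = 5 (sole candidate).
R8C2 = 6 (sole candidate).
R8C4 = 9 (sole candidate).
R8C8 = 3 (sole candidate).
R7C1 = 9 (sole candidate).
R7C9 = 8 (sole candidate).
R9C1 = 3 (sole candidate).
R9C9 = 9 (sole candidate).
R7C6 = 2 (sole candidate).
R9C8 = 5 (sole candidate).
R1C5 = 8 (hidden single in row 1).
R2C2 = 7: in row 2, 7 can only go here (every other open cell in that row sees a 7).
R2C5 = 9: in row 2, 9 can only go here (every other open cell in that row sees a 9).
R6C2 = 4 (sole candidate).
R4C2 = 1 (sole candidate).
R3C2 = 8 (sole candidate).
R3C4 = 2 (hidden single in row 3).
R4C1 = 7 (hidden single in row 4).
R5C7 = 8 (hidden single in row 5).
R6C8 = 2 (hidden single in row 6).
R4C8 = 4 (sole candidate).
R5C8 = 1 (sole candidate).
R5C9 = 7 (sole candidate).
R6C9 = 3 (sole candidate).
R3C8 = 9 (sole candidate).
R4C7 = 6 (sole candidate).
R6C7 = 9 (sole candidate).
R3C7 = 3 (sole candidate).
R4C3 = 2 (sole candidate).
R4C5 = 3 (sole candidate).
R3C3 = 5 (sole candidate).
R3C5 = 4 (sole candidate).
R9C5 = 6 (sole candidate).
R1C3 = 6 (sole candidate).
R2C3 = 3: row 2 has {2,5,7,8,9}; col 3 has {1,2,4,5,6,7,8,9}; box has {2,5,6,7,8,9} → only 3 remains.
R2C6 = 6: row 2 has {2,3,5,7,8,9}; col 6 has {1,2,3,5,7,9}; box has {2,3,4,7,8,9} → only 6 remains.
R3C1 = 1 (sole candidate).
R5C6 = 4 (sole candidate).
R6C5 = 5 (sole candidate).
R9C4 = 4 (sole candidate).
R9C6 = 8 (sole candidate).
R1C1 = 4 (sole candidate).
R1C9 = 1 (sole candidate).
R2C4 = 1: row 2 has {2,3,5,6,7,8,9}; col 4 has {2,3,4,8,9}; box has {2,3,4,6,7,8,9} → only 1 remains.
R2C9 = 4: row 2 has {1,2,3,5,6,7,8,9}; col 9 has {1,2,3,5,6,7,8,9}; box has {1,2,3,5,6,7,8,9} → only 4 remains.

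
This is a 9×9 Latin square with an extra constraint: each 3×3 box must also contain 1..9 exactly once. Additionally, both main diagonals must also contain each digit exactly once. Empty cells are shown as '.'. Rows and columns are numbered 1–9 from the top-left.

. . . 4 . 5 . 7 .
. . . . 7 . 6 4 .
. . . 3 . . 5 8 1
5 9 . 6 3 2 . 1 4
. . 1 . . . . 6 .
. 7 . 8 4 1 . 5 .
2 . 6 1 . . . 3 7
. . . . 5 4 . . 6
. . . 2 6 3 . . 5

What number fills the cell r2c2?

r2c4 = 9 (sole candidate).
r2c6 = 8 (sole candidate).
r3c5 = 2 (sole candidate).
r3c6 = 6 (sole candidate).
r4c3 = 8 (sole candidate).
r4c7 = 7 (sole candidate).
r5c5 = 9 (sole candidate).
r5c6 = 7 (sole candidate).
r7c5 = 8 (sole candidate).
r7c6 = 9 (sole candidate).
r7c7 = 4 (sole candidate).
r8c4 = 7 (sole candidate).
r8c8 = 2 (sole candidate).
r9c8 = 9 (sole candidate).
r1c5 = 1 (sole candidate).
r1c9 = 3 (sole candidate).
r2c2 = 3: row 2 has {4,6,7,8,9}; col 2 has {7,9}; box has {}; main diagonal has {1,2,4,5,6,9} → only 3 remains.

3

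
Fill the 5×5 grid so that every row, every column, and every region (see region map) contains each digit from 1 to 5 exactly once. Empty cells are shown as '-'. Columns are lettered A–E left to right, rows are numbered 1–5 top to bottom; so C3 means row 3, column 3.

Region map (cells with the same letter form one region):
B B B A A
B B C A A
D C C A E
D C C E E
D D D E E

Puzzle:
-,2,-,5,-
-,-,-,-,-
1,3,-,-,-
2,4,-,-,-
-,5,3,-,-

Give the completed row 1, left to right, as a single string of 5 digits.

B2 = 1 (sole candidate).
A5 = 4 (sole candidate).
A1 = 3: row 1 has {2,5}; col 1 has {1,2,4}; region has {1,2} → only 3 remains.
C1 = 4: row 1 has {2,3,5}; col 3 has {3}; region has {1,2,3} → only 4 remains.
E1 = 1: row 1 has {2,3,4,5}; col 5 has {}; region has {5} → only 1 remains.

32451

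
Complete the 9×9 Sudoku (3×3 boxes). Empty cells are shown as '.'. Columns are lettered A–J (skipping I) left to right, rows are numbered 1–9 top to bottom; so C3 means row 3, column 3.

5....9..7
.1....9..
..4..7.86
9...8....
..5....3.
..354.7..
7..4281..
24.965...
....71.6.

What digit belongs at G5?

A3 = 3: row 3 has {4,6,7,8}; col 1 has {2,5,7,9}; box has {1,4,5} → only 3 remains.
H8 = 7: row 8 has {2,4,5,6,9}; col 8 has {3,6,8}; box has {1,6} → only 7 remains.
A9 = 8: row 9 has {1,6,7}; col 1 has {2,3,5,7,9}; box has {2,4,7} → only 8 remains.
C9 = 9: row 9 has {1,6,7,8}; col 3 has {3,4,5}; box has {2,4,7,8} → only 9 remains.
D9 = 3: row 9 has {1,6,7,8,9}; col 4 has {4,5,9}; box has {1,2,4,5,6,7,8,9} → only 3 remains.
A2 = 6: row 2 has {1,9}; col 1 has {2,3,5,7,8,9}; box has {1,3,4,5} → only 6 remains.
A6 = 1: row 6 has {3,4,5,7}; col 1 has {2,3,5,6,7,8,9}; box has {3,5,9} → only 1 remains.
C7 = 6: row 7 has {1,2,4,7,8}; col 3 has {3,4,5,9}; box has {2,4,7,8,9} → only 6 remains.
C8 = 1: row 8 has {2,4,5,6,7,9}; col 3 has {3,4,5,6,9}; box has {2,4,6,7,8,9} → only 1 remains.
B9 = 5: row 9 has {1,3,6,7,8,9}; col 2 has {1,4}; box has {1,2,4,6,7,8,9} → only 5 remains.
A5 = 4: row 5 has {3,5}; col 1 has {1,2,3,5,6,7,8,9}; box has {1,3,5,9} → only 4 remains.
B7 = 3: row 7 has {1,2,4,6,7,8}; col 2 has {1,4,5}; box has {1,2,4,5,6,7,8,9} → only 3 remains.
D1 = 6: in row 1, 6 can only go here (every other open cell in that row sees a 6).
C2 = 7: in row 2, 7 can only go here (every other open cell in that row sees a 7).
C4 = 2: row 4 has {8,9}; col 3 has {1,3,4,5,6,7,9}; box has {1,3,4,5,9} → only 2 remains.
C1 = 8: row 1 has {5,6,7,9}; col 3 has {1,2,3,4,5,6,7,9}; box has {1,3,4,5,6,7} → only 8 remains.
B1 = 2: row 1 has {5,6,7,8,9}; col 2 has {1,3,4,5}; box has {1,3,4,5,6,7,8} → only 2 remains.
B3 = 9: row 3 has {3,4,6,7,8}; col 2 has {1,2,3,4,5}; box has {1,2,3,4,5,6,7,8} → only 9 remains.
D2 = 8: in row 2, 8 can only go here (every other open cell in that row sees an 8).
F4 = 3: in row 4, 3 can only go here (every other open cell in that row sees a 3).
E5 = 9: in column 5, 9 can only go here (every other open cell in that column sees a 9).
F2 = 4: in column 6, 4 can only go here (every other open cell in that column sees a 4).
D3 = 2: in box 2, 2 can only go here (every other open cell in that box sees a 2).
G3 = 5: row 3 has {2,3,4,6,7,8,9}; col 7 has {1,7,9}; box has {6,7,8,9} → only 5 remains.
H2 = 2: row 2 has {1,4,6,7,8,9}; col 8 has {3,6,7,8}; box has {5,6,7,8,9} → only 2 remains.
J2 = 3: row 2 has {1,2,4,6,7,8,9}; col 9 has {6,7}; box has {2,5,6,7,8,9} → only 3 remains.
E3 = 1: row 3 has {2,3,4,5,6,7,8,9}; col 5 has {2,4,6,7,8,9}; box has {2,4,6,7,8,9} → only 1 remains.
H6 = 9: row 6 has {1,3,4,5,7}; col 8 has {2,3,6,7,8}; box has {3,7} → only 9 remains.
H7 = 5: row 7 has {1,2,3,4,6,7,8}; col 8 has {2,3,6,7,8,9}; box has {1,6,7} → only 5 remains.
J7 = 9: row 7 has {1,2,3,4,5,6,7,8}; col 9 has {3,6,7}; box has {1,5,6,7} → only 9 remains.
J8 = 8: row 8 has {1,2,4,5,6,7,9}; col 9 has {3,6,7,9}; box has {1,5,6,7,9} → only 8 remains.
E1 = 3: row 1 has {2,5,6,7,8,9}; col 5 has {1,2,4,6,7,8,9}; box has {1,2,4,6,7,8,9} → only 3 remains.
G1 = 4: row 1 has {2,3,5,6,7,8,9}; col 7 has {1,5,7,9}; box has {2,3,5,6,7,8,9} → only 4 remains.
H1 = 1: row 1 has {2,3,4,5,6,7,8,9}; col 8 has {2,3,5,6,7,8,9}; box has {2,3,4,5,6,7,8,9} → only 1 remains.
E2 = 5: row 2 has {1,2,3,4,6,7,8,9}; col 5 has {1,2,3,4,6,7,8,9}; box has {1,2,3,4,6,7,8,9} → only 5 remains.
G4 = 6: row 4 has {2,3,8,9}; col 7 has {1,4,5,7,9}; box has {3,7,9} → only 6 remains.
H4 = 4: row 4 has {2,3,6,8,9}; col 8 has {1,2,3,5,6,7,8,9}; box has {3,6,7,9} → only 4 remains.
J6 = 2: row 6 has {1,3,4,5,7,9}; col 9 has {3,6,7,8,9}; box has {3,4,6,7,9} → only 2 remains.
G8 = 3: row 8 has {1,2,4,5,6,7,8,9}; col 7 has {1,4,5,6,7,9}; box has {1,5,6,7,8,9} → only 3 remains.
G9 = 2: row 9 has {1,3,5,6,7,8,9}; col 7 has {1,3,4,5,6,7,9}; box has {1,3,5,6,7,8,9} → only 2 remains.
J9 = 4: row 9 has {1,2,3,5,6,7,8,9}; col 9 has {2,3,6,7,8,9}; box has {1,2,3,5,6,7,8,9} → only 4 remains.
B4 = 7: row 4 has {2,3,4,6,8,9}; col 2 has {1,2,3,4,5,9}; box has {1,2,3,4,5,9} → only 7 remains.
D4 = 1: row 4 has {2,3,4,6,7,8,9}; col 4 has {2,3,4,5,6,8,9}; box has {3,4,5,8,9} → only 1 remains.
J4 = 5: row 4 has {1,2,3,4,6,7,8,9}; col 9 has {2,3,4,6,7,8,9}; box has {2,3,4,6,7,9} → only 5 remains.
D5 = 7: row 5 has {3,4,5,9}; col 4 has {1,2,3,4,5,6,8,9}; box has {1,3,4,5,8,9} → only 7 remains.
G5 = 8: row 5 has {3,4,5,7,9}; col 7 has {1,2,3,4,5,6,7,9}; box has {2,3,4,5,6,7,9} → only 8 remains.

8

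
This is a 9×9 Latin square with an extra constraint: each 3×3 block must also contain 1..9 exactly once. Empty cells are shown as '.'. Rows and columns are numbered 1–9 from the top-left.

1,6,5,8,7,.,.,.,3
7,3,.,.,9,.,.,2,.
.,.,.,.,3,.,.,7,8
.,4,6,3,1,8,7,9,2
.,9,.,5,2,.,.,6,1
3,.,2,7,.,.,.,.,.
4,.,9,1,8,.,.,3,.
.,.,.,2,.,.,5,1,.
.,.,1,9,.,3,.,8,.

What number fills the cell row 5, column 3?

7

row 1, column 8 = 4 (sole candidate).
row 3, column 2 = 2 (sole candidate).
row 3, column 3 = 4 (sole candidate).
row 3, column 4 = 6 (sole candidate).
row 4, column 1 = 5 (sole candidate).
row 5, column 1 = 8 (sole candidate).
row 5, column 3 = 7: row 5 has {1,2,5,6,8,9}; col 3 has {1,2,4,5,6,9}; box has {2,3,4,5,6,8,9} → only 7 remains.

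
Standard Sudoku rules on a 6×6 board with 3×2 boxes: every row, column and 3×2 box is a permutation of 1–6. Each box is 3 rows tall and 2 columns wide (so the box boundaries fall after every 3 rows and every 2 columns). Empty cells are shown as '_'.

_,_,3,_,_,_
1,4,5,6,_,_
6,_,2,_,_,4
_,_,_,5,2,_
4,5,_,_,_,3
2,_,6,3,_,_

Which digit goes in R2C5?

R1C1 = 5: row 1 has {3}; col 1 has {1,2,4,6}; box has {1,4,6} → only 5 remains.
R1C2 = 2: row 1 has {3,5}; col 2 has {4,5}; box has {1,4,5,6} → only 2 remains.
R2C5 = 3: row 2 has {1,4,5,6}; col 5 has {2}; box has {4} → only 3 remains.

3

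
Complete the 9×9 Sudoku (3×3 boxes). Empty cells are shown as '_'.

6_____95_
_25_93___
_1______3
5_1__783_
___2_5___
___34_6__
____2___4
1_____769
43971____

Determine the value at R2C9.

6

R4C5 = 6: row 4 has {1,3,5,7,8}; col 5 has {1,2,4,9}; box has {2,3,4,5,7} → only 6 remains.
R4C9 = 2: row 4 has {1,3,5,6,7,8}; col 9 has {3,4,9}; box has {3,6,8} → only 2 remains.
R5C5 = 8: row 5 has {2,5}; col 5 has {1,2,4,6,9}; box has {2,3,4,5,6,7} → only 8 remains.
R1C5 = 7: row 1 has {5,6,9}; col 5 has {1,2,4,6,8,9}; box has {3,9} → only 7 remains.
R3C5 = 5: row 3 has {1,3}; col 5 has {1,2,4,6,7,8,9}; box has {3,7,9} → only 5 remains.
R4C4 = 9: row 4 has {1,2,3,5,6,7,8}; col 4 has {2,3,7}; box has {2,3,4,5,6,7,8} → only 9 remains.
R6C6 = 1: row 6 has {3,4,6}; col 6 has {3,5,7}; box has {2,3,4,5,6,7,8,9} → only 1 remains.
R8C5 = 3: row 8 has {1,6,7,9}; col 5 has {1,2,4,5,6,7,8,9}; box has {1,2,7} → only 3 remains.
R4C2 = 4: row 4 has {1,2,3,5,6,7,8,9}; col 2 has {1,2,3}; box has {1,5} → only 4 remains.
R1C2 = 8: row 1 has {5,6,7,9}; col 2 has {1,2,3,4}; box has {1,2,5,6} → only 8 remains.
R1C9 = 1: row 1 has {5,6,7,8,9}; col 9 has {2,3,4,9}; box has {3,5,9} → only 1 remains.
R2C1 = 7: row 2 has {2,3,5,9}; col 1 has {1,4,5,6}; box has {1,2,5,6,8} → only 7 remains.
R2C7 = 4: row 2 has {2,3,5,7,9}; col 7 has {6,7,8,9}; box has {1,3,5,9} → only 4 remains.
R2C8 = 8: row 2 has {2,3,4,5,7,9}; col 8 has {3,5,6}; box has {1,3,4,5,9} → only 8 remains.
R2C9 = 6: row 2 has {2,3,4,5,7,8,9}; col 9 has {1,2,3,4,9}; box has {1,3,4,5,8,9} → only 6 remains.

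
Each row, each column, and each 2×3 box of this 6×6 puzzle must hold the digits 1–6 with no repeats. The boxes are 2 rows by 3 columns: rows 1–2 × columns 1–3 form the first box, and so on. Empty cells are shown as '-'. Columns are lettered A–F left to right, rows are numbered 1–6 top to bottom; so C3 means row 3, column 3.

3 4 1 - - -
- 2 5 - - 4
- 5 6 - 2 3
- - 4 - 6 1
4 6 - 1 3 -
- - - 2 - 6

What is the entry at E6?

4

E1 = 5: row 1 has {1,3,4}; col 5 has {2,3,6}; box has {4} → only 5 remains.
F1 = 2: row 1 has {1,3,4,5}; col 6 has {1,3,4,6}; box has {4,5} → only 2 remains.
A2 = 6: row 2 has {2,4,5}; col 1 has {3,4}; box has {1,2,3,4,5} → only 6 remains.
D2 = 3: row 2 has {2,4,5,6}; col 4 has {1,2}; box has {2,4,5} → only 3 remains.
E2 = 1: row 2 has {2,3,4,5,6}; col 5 has {2,3,5,6}; box has {2,3,4,5} → only 1 remains.
A3 = 1: row 3 has {2,3,5,6}; col 1 has {3,4,6}; box has {4,5,6} → only 1 remains.
D3 = 4: row 3 has {1,2,3,5,6}; col 4 has {1,2,3}; box has {1,2,3,6} → only 4 remains.
A4 = 2: row 4 has {1,4,6}; col 1 has {1,3,4,6}; box has {1,4,5,6} → only 2 remains.
B4 = 3: row 4 has {1,2,4,6}; col 2 has {2,4,5,6}; box has {1,2,4,5,6} → only 3 remains.
D4 = 5: row 4 has {1,2,3,4,6}; col 4 has {1,2,3,4}; box has {1,2,3,4,6} → only 5 remains.
C5 = 2: row 5 has {1,3,4,6}; col 3 has {1,4,5,6}; box has {4,6} → only 2 remains.
F5 = 5: row 5 has {1,2,3,4,6}; col 6 has {1,2,3,4,6}; box has {1,2,3,6} → only 5 remains.
A6 = 5: row 6 has {2,6}; col 1 has {1,2,3,4,6}; box has {2,4,6} → only 5 remains.
B6 = 1: row 6 has {2,5,6}; col 2 has {2,3,4,5,6}; box has {2,4,5,6} → only 1 remains.
C6 = 3: row 6 has {1,2,5,6}; col 3 has {1,2,4,5,6}; box has {1,2,4,5,6} → only 3 remains.
E6 = 4: row 6 has {1,2,3,5,6}; col 5 has {1,2,3,5,6}; box has {1,2,3,5,6} → only 4 remains.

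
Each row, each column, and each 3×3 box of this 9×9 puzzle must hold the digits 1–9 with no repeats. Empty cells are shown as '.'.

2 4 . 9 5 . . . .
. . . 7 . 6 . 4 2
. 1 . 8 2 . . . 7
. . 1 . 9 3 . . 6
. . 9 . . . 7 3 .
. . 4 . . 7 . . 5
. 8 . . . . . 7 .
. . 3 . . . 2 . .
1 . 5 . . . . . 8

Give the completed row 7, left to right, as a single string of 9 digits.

row 1, column 6 = 1: row 1 has {2,4,5,9}; col 6 has {3,6,7}; box has {2,5,6,7,8,9} → only 1 remains.
row 1, column 9 = 3: row 1 has {1,2,4,5,9}; col 9 has {2,5,6,7,8}; box has {2,4,7} → only 3 remains.
row 2, column 3 = 8: row 2 has {2,4,6,7}; col 3 has {1,3,4,5,9}; box has {1,2,4} → only 8 remains.
row 2, column 5 = 3: row 2 has {2,4,6,7,8}; col 5 has {2,5,9}; box has {1,2,5,6,7,8,9} → only 3 remains.
row 3, column 3 = 6: row 3 has {1,2,7,8}; col 3 has {1,3,4,5,8,9}; box has {1,2,4,8} → only 6 remains.
row 3, column 6 = 4: row 3 has {1,2,6,7,8}; col 6 has {1,3,6,7}; box has {1,2,3,5,6,7,8,9} → only 4 remains.
row 7, column 3 = 2: row 7 has {7,8}; col 3 has {1,3,4,5,6,8,9}; box has {1,3,5,8} → only 2 remains.
row 1, column 3 = 7: row 1 has {1,2,3,4,5,9}; col 3 has {1,2,3,4,5,6,8,9}; box has {1,2,4,6,8} → only 7 remains.
row 2, column 7 = 1: in row 2, 1 can only go here (every other open cell in that row sees a 1).
row 3, column 1 = 3: in row 3, 3 can only go here (every other open cell in that row sees a 3).
row 6, column 2 = 3: in row 6, 3 can only go here (every other open cell in that row sees a 3).
Singles propagation stalls before every target cell is settled. Branch on row 1, column 7 (candidates {6,8}).
  Try row 1, column 7 = 8: this forces row 1, column 8=6, row 4, column 7=4, row 5, column 9=1, row 6, column 7=9, row 9, column 8=9; then row 3 has no cell left for 9 — contradiction.
So row 1, column 7 = 6.
row 1, column 8 = 8 (sole candidate).
row 4, column 8 = 2 (sole candidate).
row 6, column 4 = 2 (hidden single in row 6).
row 5, column 2 = 2 (hidden single in row 5).
row 9, column 6 = 2 (hidden single in row 9).
Singles propagation stalls; row 7, column 1 is still open with candidates {4,6,9}.
  Try row 7, column 1 = 6: then column 2 has no cell left for 6 — contradiction.
  Try row 7, column 1 = 9: this forces row 2, column 1=5, row 2, column 2=9, row 7, column 6=5, row 5, column 6=8, row 8, column 6=9; then column 9 has no cell left for 9 — contradiction.
So row 7, column 1 = 4.
Singles propagation stalls; row 7, column 7 is still open with candidates {3,5,9}.
  Try row 7, column 7 = 5: this forces row 3, column 7=9, row 3, column 8=5, row 6, column 7=8, row 7, column 6=9, row 7, column 9=1, row 4, column 7=4; then row 5, column 9 has no candidate left — contradiction.
  Try row 7, column 7 = 9: then column 9 has no cell left for 9 — contradiction.
So row 7, column 7 = 3.
row 9, column 4 = 3 (hidden single in row 9).
row 3, column 7 = 5 (hidden single in column 7).
row 3, column 8 = 9 (sole candidate).
row 6, column 8 = 1 (sole candidate).
row 9, column 8 = 6 (sole candidate).
row 5, column 9 = 4 (sole candidate).
row 8, column 8 = 5 (sole candidate).
row 4, column 7 = 8 (sole candidate).
row 6, column 7 = 9 (sole candidate).
row 9, column 7 = 4 (sole candidate).
row 9, column 5 = 7 (sole candidate).
row 9, column 2 = 9 (sole candidate).
row 2, column 2 = 5 (sole candidate).
row 4, column 2 = 7 (sole candidate).
row 8, column 2 = 6 (sole candidate).
row 2, column 1 = 9 (sole candidate).
row 4, column 1 = 5 (sole candidate).
row 4, column 4 = 4 (sole candidate).
row 8, column 1 = 7 (sole candidate).
row 8, column 4 = 1 (sole candidate).
row 8, column 9 = 9 (sole candidate).
row 7, column 5 = 6: row 7 has {2,3,4,7,8}; col 5 has {2,3,5,7,9}; box has {1,2,3,7} → only 6 remains.
row 7, column 9 = 1: row 7 has {2,3,4,6,7,8}; col 9 has {2,3,4,5,6,7,8,9}; box has {2,3,4,5,6,7,8,9} → only 1 remains.
row 8, column 6 = 8 (sole candidate).
row 5, column 6 = 5 (sole candidate).
row 6, column 5 = 8 (sole candidate).
row 7, column 4 = 5: row 7 has {1,2,3,4,6,7,8}; col 4 has {1,2,3,4,7,8,9}; box has {1,2,3,6,7,8} → only 5 remains.
row 7, column 6 = 9: row 7 has {1,2,3,4,5,6,7,8}; col 6 has {1,2,3,4,5,6,7,8}; box has {1,2,3,5,6,7,8} → only 9 remains.

482569371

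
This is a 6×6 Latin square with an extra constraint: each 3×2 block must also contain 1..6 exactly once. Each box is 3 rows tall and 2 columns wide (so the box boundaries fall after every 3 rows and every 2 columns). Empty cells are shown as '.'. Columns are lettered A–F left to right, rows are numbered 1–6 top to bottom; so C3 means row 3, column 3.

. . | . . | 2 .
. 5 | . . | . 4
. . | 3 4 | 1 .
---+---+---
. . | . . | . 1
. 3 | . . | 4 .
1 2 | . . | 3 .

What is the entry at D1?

E2 = 6 (sole candidate).
B3 = 6 (sole candidate).
F3 = 5 (sole candidate).
B4 = 4 (sole candidate).
E4 = 5 (sole candidate).
F6 = 6 (sole candidate).
B1 = 1 (sole candidate).
F1 = 3 (sole candidate).
A3 = 2 (sole candidate).
A4 = 6 (sole candidate).
C4 = 2 (sole candidate).
D4 = 3 (sole candidate).
A5 = 5 (sole candidate).
F5 = 2 (sole candidate).
D6 = 5 (sole candidate).
A1 = 4 (sole candidate).
D1 = 6: row 1 has {1,2,3,4}; col 4 has {3,4,5}; box has {3,4} → only 6 remains.

6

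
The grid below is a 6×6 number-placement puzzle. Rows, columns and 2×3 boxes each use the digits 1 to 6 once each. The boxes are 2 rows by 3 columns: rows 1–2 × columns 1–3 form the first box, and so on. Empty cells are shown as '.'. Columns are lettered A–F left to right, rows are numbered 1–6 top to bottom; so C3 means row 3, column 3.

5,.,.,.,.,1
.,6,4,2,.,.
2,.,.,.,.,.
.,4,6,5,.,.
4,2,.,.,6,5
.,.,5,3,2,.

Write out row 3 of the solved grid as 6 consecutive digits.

B1 = 3 (sole candidate).
C1 = 2 (sole candidate).
E1 = 4 (sole candidate).
A2 = 1 (sole candidate).
F2 = 3 (sole candidate).
A4 = 3 (sole candidate).
E4 = 1 (sole candidate).
F4 = 2 (sole candidate).
D5 = 1 (sole candidate).
A6 = 6 (sole candidate).
B6 = 1 (sole candidate).
F6 = 4 (sole candidate).
D1 = 6 (sole candidate).
E2 = 5 (sole candidate).
B3 = 5: row 3 has {2}; col 2 has {1,2,3,4,6}; box has {2,3,4,6} → only 5 remains.
C3 = 1: row 3 has {2,5}; col 3 has {2,4,5,6}; box has {2,3,4,5,6} → only 1 remains.
D3 = 4: row 3 has {1,2,5}; col 4 has {1,2,3,5,6}; box has {1,2,5} → only 4 remains.
E3 = 3: row 3 has {1,2,4,5}; col 5 has {1,2,4,5,6}; box has {1,2,4,5} → only 3 remains.
F3 = 6: row 3 has {1,2,3,4,5}; col 6 has {1,2,3,4,5}; box has {1,2,3,4,5} → only 6 remains.

251436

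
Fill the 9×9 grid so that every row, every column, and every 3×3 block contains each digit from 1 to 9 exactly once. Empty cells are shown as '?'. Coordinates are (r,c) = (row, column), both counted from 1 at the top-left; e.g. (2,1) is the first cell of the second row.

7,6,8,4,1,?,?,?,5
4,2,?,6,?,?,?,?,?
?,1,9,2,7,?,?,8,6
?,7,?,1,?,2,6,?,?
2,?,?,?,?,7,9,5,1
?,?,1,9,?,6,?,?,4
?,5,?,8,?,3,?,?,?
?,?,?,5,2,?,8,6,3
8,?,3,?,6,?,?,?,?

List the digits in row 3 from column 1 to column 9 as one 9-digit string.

319275486

(1,6) = 9: row 1 has {1,4,5,6,7,8}; col 6 has {2,3,6,7}; box has {1,2,4,6,7} → only 9 remains.
(2,3) = 5: row 2 has {2,4,6}; col 3 has {1,3,8,9}; box has {1,2,4,6,7,8,9} → only 5 remains.
(2,6) = 8: row 2 has {2,4,5,6}; col 6 has {2,3,6,7,9}; box has {1,2,4,6,7,9} → only 8 remains.
(3,1) = 3: row 3 has {1,2,6,7,8,9}; col 1 has {2,4,7,8}; box has {1,2,4,5,6,7,8,9} → only 3 remains.
(3,6) = 5: row 3 has {1,2,3,6,7,8,9}; col 6 has {2,3,6,7,8,9}; box has {1,2,4,6,7,8,9} → only 5 remains.
(3,7) = 4: row 3 has {1,2,3,5,6,7,8,9}; col 7 has {6,8,9}; box has {5,6,8} → only 4 remains.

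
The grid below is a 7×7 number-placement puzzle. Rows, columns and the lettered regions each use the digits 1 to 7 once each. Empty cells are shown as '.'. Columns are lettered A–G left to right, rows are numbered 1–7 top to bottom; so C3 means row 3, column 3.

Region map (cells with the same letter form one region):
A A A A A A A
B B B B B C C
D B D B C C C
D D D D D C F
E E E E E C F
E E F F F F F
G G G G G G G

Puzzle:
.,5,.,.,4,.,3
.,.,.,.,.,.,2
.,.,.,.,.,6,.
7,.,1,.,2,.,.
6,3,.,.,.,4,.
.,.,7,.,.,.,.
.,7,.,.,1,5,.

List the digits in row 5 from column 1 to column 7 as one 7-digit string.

6352741

F4 = 3: row 4 has {1,2,7}; col 6 has {4,5,6}; region has {2,4,6} → only 3 remains.
G3 = 7: in column 7, 7 can only go here (every other open cell in that column sees a 7).
F2 = 1: row 2 has {2}; col 6 has {3,4,5,6}; region has {2,3,4,6,7} → only 1 remains.
E3 = 5: row 3 has {6,7}; col 5 has {1,2,4}; region has {1,2,3,4,6,7} → only 5 remains.
E5 = 7: row 5 has {3,4,6}; col 5 has {1,2,4,5}; region has {3,6} → only 7 remains.
F6 = 2: row 6 has {7}; col 6 has {1,3,4,5,6}; region has {7} → only 2 remains.
F1 = 7: row 1 has {3,4,5}; col 6 has {1,2,3,4,5,6}; region has {3,4,5} → only 7 remains.
D2 = 7: in row 2, 7 can only go here (every other open cell in that row sees a 7).
B3 = 2: in column 2, 2 can only go here (every other open cell in that column sees a 2).
D3 = 1: in row 3, 1 can only go here (every other open cell in that row sees a 1).
A1 = 1: in row 1, 1 can only go here (every other open cell in that row sees a 1).
G5 = 1: in row 5, 1 can only go here (every other open cell in that row sees a 1).
B6 = 1: in row 6, 1 can only go here (every other open cell in that row sees a 1).
A7 = 2: in column 1, 2 can only go here (every other open cell in that column sees a 2).
D4 = 5: in region D, 5 can only go here (every other open cell in that region sees a 5).
D5 = 2: row 5 has {1,3,4,6,7}; col 4 has {1,5,7}; region has {1,3,6,7} → only 2 remains.
D1 = 6: row 1 has {1,3,4,5,7}; col 4 has {1,2,5,7}; region has {1,3,4,5,7} → only 6 remains.
C5 = 5: row 5 has {1,2,3,4,6,7}; col 3 has {1,7}; region has {1,2,3,6,7} → only 5 remains.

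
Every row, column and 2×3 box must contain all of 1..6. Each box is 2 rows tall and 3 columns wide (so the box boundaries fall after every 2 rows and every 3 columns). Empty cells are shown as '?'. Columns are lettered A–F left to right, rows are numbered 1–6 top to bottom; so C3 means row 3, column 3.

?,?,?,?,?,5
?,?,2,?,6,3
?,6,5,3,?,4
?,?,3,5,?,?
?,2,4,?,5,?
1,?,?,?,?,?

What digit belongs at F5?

1

A3 = 2: row 3 has {3,4,5,6}; col 1 has {1}; box has {3,5,6} → only 2 remains.
E3 = 1: row 3 has {2,3,4,5,6}; col 5 has {5,6}; box has {3,4,5} → only 1 remains.
A4 = 4: row 4 has {3,5}; col 1 has {1,2}; box has {2,3,5,6} → only 4 remains.
B4 = 1: row 4 has {3,4,5}; col 2 has {2,6}; box has {2,3,4,5,6} → only 1 remains.
E4 = 2: row 4 has {1,3,4,5}; col 5 has {1,5,6}; box has {1,3,4,5} → only 2 remains.
F4 = 6: row 4 has {1,2,3,4,5}; col 6 has {3,4,5}; box has {1,2,3,4,5} → only 6 remains.
F5 = 1: row 5 has {2,4,5}; col 6 has {3,4,5,6}; box has {5} → only 1 remains.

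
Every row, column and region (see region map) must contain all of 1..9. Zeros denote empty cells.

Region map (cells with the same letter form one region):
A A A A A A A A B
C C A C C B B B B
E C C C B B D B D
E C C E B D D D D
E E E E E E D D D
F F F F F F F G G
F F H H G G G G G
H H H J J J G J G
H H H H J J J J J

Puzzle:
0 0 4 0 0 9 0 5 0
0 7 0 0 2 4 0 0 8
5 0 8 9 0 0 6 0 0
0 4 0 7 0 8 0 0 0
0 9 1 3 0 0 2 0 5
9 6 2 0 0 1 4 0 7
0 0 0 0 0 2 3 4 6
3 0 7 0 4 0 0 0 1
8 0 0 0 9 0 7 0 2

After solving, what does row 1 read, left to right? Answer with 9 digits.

614279853

row 1, column 9 = 3: row 1 has {4,5,9}; col 9 has {1,2,5,6,7,8}; region has {4,8} → only 3 remains.
row 3, column 6 = 7 (sole candidate).
row 3, column 9 = 4 (sole candidate).
row 4, column 9 = 9 (sole candidate).
row 5, column 6 = 6 (sole candidate).
row 5, column 8 = 7 (sole candidate).
row 6, column 8 = 8 (sole candidate).
row 7, column 1 = 7 (sole candidate).
row 7, column 5 = 5 (sole candidate).
row 8, column 6 = 5 (sole candidate).
row 8, column 7 = 9 (sole candidate).
row 8, column 8 = 6 (sole candidate).
row 9, column 6 = 3 (sole candidate).
row 9, column 8 = 1 (sole candidate).
row 2, column 8 = 9 (sole candidate).
row 3, column 5 = 1 (sole candidate).
row 3, column 8 = 2 (sole candidate).
row 4, column 1 = 2 (sole candidate).
row 4, column 5 = 6 (sole candidate).
row 4, column 7 = 1 (sole candidate).
row 4, column 8 = 3 (sole candidate).
row 5, column 1 = 4 (sole candidate).
row 5, column 5 = 8 (sole candidate).
row 6, column 4 = 5 (sole candidate).
row 6, column 5 = 3 (sole candidate).
row 7, column 2 = 8 (sole candidate).
row 7, column 3 = 9 (sole candidate).
row 7, column 4 = 1 (sole candidate).
row 8, column 2 = 2 (sole candidate).
row 8, column 4 = 8 (sole candidate).
row 9, column 2 = 5 (sole candidate).
row 9, column 3 = 6 (sole candidate).
row 9, column 4 = 4 (sole candidate).
row 1, column 2 = 1: row 1 has {3,4,5,9}; col 2 has {2,4,5,6,7,8,9}; region has {4,5,9} → only 1 remains.
row 1, column 5 = 7: row 1 has {1,3,4,5,9}; col 5 has {1,2,3,4,5,6,8,9}; region has {1,4,5,9} → only 7 remains.
row 1, column 7 = 8: row 1 has {1,3,4,5,7,9}; col 7 has {1,2,3,4,6,7,9}; region has {1,4,5,7,9} → only 8 remains.
row 2, column 3 = 3 (sole candidate).
row 2, column 4 = 6 (sole candidate).
row 2, column 7 = 5 (sole candidate).
row 3, column 2 = 3 (sole candidate).
row 4, column 3 = 5 (sole candidate).
row 1, column 1 = 6: row 1 has {1,3,4,5,7,8,9}; col 1 has {2,3,4,5,7,8,9}; region has {1,3,4,5,7,8,9} → only 6 remains.
row 1, column 4 = 2: row 1 has {1,3,4,5,6,7,8,9}; col 4 has {1,3,4,5,6,7,8,9}; region has {1,3,4,5,6,7,8,9} → only 2 remains.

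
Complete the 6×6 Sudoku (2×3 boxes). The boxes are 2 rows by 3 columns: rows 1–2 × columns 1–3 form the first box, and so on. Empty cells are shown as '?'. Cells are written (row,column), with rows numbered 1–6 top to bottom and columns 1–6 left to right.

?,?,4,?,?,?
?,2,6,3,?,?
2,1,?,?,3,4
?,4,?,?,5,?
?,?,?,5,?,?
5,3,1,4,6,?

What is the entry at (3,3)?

5

(1,2) = 5: row 1 has {4}; col 2 has {1,2,3,4}; box has {2,4,6} → only 5 remains.
(2,1) = 1: row 2 has {2,3,6}; col 1 has {2,5}; box has {2,4,5,6} → only 1 remains.
(2,5) = 4: row 2 has {1,2,3,6}; col 5 has {3,5,6}; box has {3} → only 4 remains.
(2,6) = 5: row 2 has {1,2,3,4,6}; col 6 has {4}; box has {3,4} → only 5 remains.
(3,3) = 5: row 3 has {1,2,3,4}; col 3 has {1,4,6}; box has {1,2,4} → only 5 remains.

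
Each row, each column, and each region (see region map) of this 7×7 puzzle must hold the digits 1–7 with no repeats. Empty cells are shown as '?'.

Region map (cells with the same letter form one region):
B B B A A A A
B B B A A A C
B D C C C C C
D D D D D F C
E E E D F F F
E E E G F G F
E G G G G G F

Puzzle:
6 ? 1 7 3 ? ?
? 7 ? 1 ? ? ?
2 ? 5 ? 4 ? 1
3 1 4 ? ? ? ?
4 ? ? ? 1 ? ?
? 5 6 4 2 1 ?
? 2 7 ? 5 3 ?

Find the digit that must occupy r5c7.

r1c2 = 4: row 1 has {1,3,6,7}; col 2 has {1,2,5,7}; region has {1,2,6,7} → only 4 remains.
r2c1 = 5: row 2 has {1,7}; col 1 has {2,3,4,6}; region has {1,2,4,6,7} → only 5 remains.
r2c3 = 3: row 2 has {1,5,7}; col 3 has {1,4,5,6,7}; region has {1,2,4,5,6,7} → only 3 remains.
r2c5 = 6: row 2 has {1,3,5,7}; col 5 has {1,2,3,4,5}; region has {1,3,7} → only 6 remains.
r2c7 = 2: row 2 has {1,3,5,6,7}; col 7 has {1}; region has {1,4,5} → only 2 remains.
r3c2 = 6: row 3 has {1,2,4,5}; col 2 has {1,2,4,5,7}; region has {1,3,4} → only 6 remains.
r3c4 = 3: row 3 has {1,2,4,5,6}; col 4 has {1,4,7}; region has {1,2,4,5} → only 3 remains.
r3c6 = 7: row 3 has {1,2,3,4,5,6}; col 6 has {1,3}; region has {1,2,3,4,5} → only 7 remains.
r4c5 = 7: row 4 has {1,3,4}; col 5 has {1,2,3,4,5,6}; region has {1,3,4,6} → only 7 remains.
r4c7 = 6: row 4 has {1,3,4,7}; col 7 has {1,2}; region has {1,2,3,4,5,7} → only 6 remains.
r5c2 = 3: row 5 has {1,4}; col 2 has {1,2,4,5,6,7}; region has {4,5,6} → only 3 remains.
r5c3 = 2: row 5 has {1,3,4}; col 3 has {1,3,4,5,6,7}; region has {3,4,5,6} → only 2 remains.
r5c4 = 5: row 5 has {1,2,3,4}; col 4 has {1,3,4,7}; region has {1,3,4,6,7} → only 5 remains.
r5c6 = 6: row 5 has {1,2,3,4,5}; col 6 has {1,3,7}; region has {1,2} → only 6 remains.
r5c7 = 7: row 5 has {1,2,3,4,5,6}; col 7 has {1,2,6}; region has {1,2,6} → only 7 remains.

7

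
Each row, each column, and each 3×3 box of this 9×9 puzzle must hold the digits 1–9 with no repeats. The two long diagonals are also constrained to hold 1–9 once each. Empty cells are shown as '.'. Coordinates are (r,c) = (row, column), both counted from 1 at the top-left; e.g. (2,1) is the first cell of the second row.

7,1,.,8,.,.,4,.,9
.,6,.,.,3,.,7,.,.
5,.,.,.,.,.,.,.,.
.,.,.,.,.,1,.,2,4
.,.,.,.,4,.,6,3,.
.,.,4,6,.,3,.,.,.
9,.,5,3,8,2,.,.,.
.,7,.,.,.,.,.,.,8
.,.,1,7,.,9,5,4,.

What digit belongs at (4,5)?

9

(2,8) = 8 (sole candidate).
(7,2) = 4 (sole candidate).
(7,7) = 1 (sole candidate).
(8,8) = 9 (sole candidate).
(9,5) = 6 (sole candidate).
(9,9) = 2 (sole candidate).
(3,3) = 8 (sole candidate).
(4,4) = 5 (sole candidate).
(8,7) = 3 (sole candidate).
(9,1) = 3 (sole candidate).
(9,2) = 8 (sole candidate).
(3,7) = 2 (sole candidate).
(1,3) = 3 (hidden single in row 1).
(3,2) = 9 (sole candidate).
(4,2) = 3 (sole candidate).
(2,3) = 2 (sole candidate).
(8,3) = 6 (sole candidate).
(2,1) = 4 (sole candidate).
(2,6) = 5 (sole candidate).
(2,9) = 1 (sole candidate).
(3,8) = 6 (sole candidate).
(3,9) = 3 (sole candidate).
(7,8) = 7 (sole candidate).
(7,9) = 6 (sole candidate).
(8,1) = 2 (sole candidate).
(8,6) = 4 (sole candidate).
(1,5) = 2 (sole candidate).
(1,6) = 6 (sole candidate).
(1,8) = 5 (sole candidate).
(2,4) = 9 (sole candidate).
(3,6) = 7 (sole candidate).
(5,4) = 2 (sole candidate).
(5,6) = 8 (sole candidate).
(6,8) = 1 (sole candidate).
(8,4) = 1 (sole candidate).
(8,5) = 5 (sole candidate).
(3,4) = 4 (sole candidate).
(3,5) = 1 (sole candidate).
(5,1) = 1 (sole candidate).
(5,2) = 5 (sole candidate).
(5,9) = 7 (sole candidate).
(6,1) = 8 (sole candidate).
(6,2) = 2 (sole candidate).
(6,7) = 9 (sole candidate).
(6,9) = 5 (sole candidate).
(4,1) = 6 (sole candidate).
(4,7) = 8 (sole candidate).
(5,3) = 9 (sole candidate).
(6,5) = 7 (sole candidate).
(4,3) = 7 (sole candidate).
(4,5) = 9: row 4 has {1,2,3,4,5,6,7,8}; col 5 has {1,2,3,4,5,6,7,8}; box has {1,2,3,4,5,6,7,8} → only 9 remains.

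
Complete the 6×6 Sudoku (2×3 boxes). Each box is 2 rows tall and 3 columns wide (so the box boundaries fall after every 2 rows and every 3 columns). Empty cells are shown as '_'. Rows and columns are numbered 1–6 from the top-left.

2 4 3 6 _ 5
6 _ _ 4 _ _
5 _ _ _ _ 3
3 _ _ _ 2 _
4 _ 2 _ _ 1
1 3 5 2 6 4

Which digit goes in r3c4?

r1c5 = 1: row 1 has {2,3,4,5,6}; col 5 has {2,6}; box has {4,5,6} → only 1 remains.
r2c3 = 1: row 2 has {4,6}; col 3 has {2,3,5}; box has {2,3,4,6} → only 1 remains.
r2c5 = 3: row 2 has {1,4,6}; col 5 has {1,2,6}; box has {1,4,5,6} → only 3 remains.
r2c6 = 2: row 2 has {1,3,4,6}; col 6 has {1,3,4,5}; box has {1,3,4,5,6} → only 2 remains.
r3c4 = 1: row 3 has {3,5}; col 4 has {2,4,6}; box has {2,3} → only 1 remains.

1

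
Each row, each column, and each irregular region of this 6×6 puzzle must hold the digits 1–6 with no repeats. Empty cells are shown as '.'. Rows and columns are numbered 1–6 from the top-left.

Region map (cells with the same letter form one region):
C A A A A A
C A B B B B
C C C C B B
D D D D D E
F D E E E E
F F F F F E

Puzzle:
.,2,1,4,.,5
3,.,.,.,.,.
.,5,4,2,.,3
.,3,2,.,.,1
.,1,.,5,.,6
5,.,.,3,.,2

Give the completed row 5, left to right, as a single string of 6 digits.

213546

R1C1 = 6: row 1 has {1,2,4,5}; col 1 has {3,5}; region has {2,3,4,5} → only 6 remains.
R1C5 = 3: row 1 has {1,2,4,5,6}; col 5 has {}; region has {1,2,4,5} → only 3 remains.
R2C2 = 6: row 2 has {3}; col 2 has {1,2,3,5}; region has {1,2,3,4,5} → only 6 remains.
R2C3 = 5: row 2 has {3,6}; col 3 has {1,2,4}; region has {3} → only 5 remains.
R2C4 = 1: row 2 has {3,5,6}; col 4 has {2,3,4,5}; region has {3,5} → only 1 remains.
R2C6 = 4: row 2 has {1,3,5,6}; col 6 has {1,2,3,5,6}; region has {1,3,5} → only 4 remains.
R3C1 = 1: row 3 has {2,3,4,5}; col 1 has {3,5,6}; region has {2,3,4,5,6} → only 1 remains.
R3C5 = 6: row 3 has {1,2,3,4,5}; col 5 has {3}; region has {1,3,4,5} → only 6 remains.
R4C1 = 4: row 4 has {1,2,3}; col 1 has {1,3,5,6}; region has {1,2,3} → only 4 remains.
R4C4 = 6: row 4 has {1,2,3,4}; col 4 has {1,2,3,4,5}; region has {1,2,3,4} → only 6 remains.
R4C5 = 5: row 4 has {1,2,3,4,6}; col 5 has {3,6}; region has {1,2,3,4,6} → only 5 remains.
R5C1 = 2: row 5 has {1,5,6}; col 1 has {1,3,4,5,6}; region has {3,5} → only 2 remains.
R5C3 = 3: row 5 has {1,2,5,6}; col 3 has {1,2,4,5}; region has {1,2,5,6} → only 3 remains.
R5C5 = 4: row 5 has {1,2,3,5,6}; col 5 has {3,5,6}; region has {1,2,3,5,6} → only 4 remains.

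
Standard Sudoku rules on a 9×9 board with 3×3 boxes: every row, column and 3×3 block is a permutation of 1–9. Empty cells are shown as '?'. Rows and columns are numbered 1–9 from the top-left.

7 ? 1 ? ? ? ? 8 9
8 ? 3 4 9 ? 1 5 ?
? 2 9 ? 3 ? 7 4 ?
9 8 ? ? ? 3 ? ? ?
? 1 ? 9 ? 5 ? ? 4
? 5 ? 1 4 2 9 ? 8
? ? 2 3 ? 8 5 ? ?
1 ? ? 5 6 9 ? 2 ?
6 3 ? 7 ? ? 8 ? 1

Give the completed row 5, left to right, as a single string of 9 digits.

R1C6 = 6 (sole candidate).
R2C2 = 6 (sole candidate).
R2C6 = 7 (sole candidate).
R2C9 = 2 (sole candidate).
R3C1 = 5 (sole candidate).
R3C4 = 8 (sole candidate).
R3C6 = 1 (sole candidate).
R3C9 = 6 (sole candidate).
R4C4 = 6 (sole candidate).
R4C5 = 7 (sole candidate).
R4C7 = 2 (sole candidate).
R4C8 = 1 (sole candidate).
R4C9 = 5 (sole candidate).
R5C5 = 8: row 5 has {1,4,5,9}; col 5 has {3,4,6,7,9}; box has {1,2,3,4,5,6,7,9} → only 8 remains.
R6C1 = 3 (sole candidate).
R7C1 = 4 (sole candidate).
R7C5 = 1 (sole candidate).
R7C9 = 7 (sole candidate).
R8C2 = 7 (sole candidate).
R8C3 = 8 (sole candidate).
R8C9 = 3 (sole candidate).
R9C3 = 5 (sole candidate).
R9C5 = 2 (sole candidate).
R9C6 = 4 (sole candidate).
R9C8 = 9 (sole candidate).
R1C2 = 4 (sole candidate).
R1C4 = 2 (sole candidate).
R1C5 = 5 (sole candidate).
R1C7 = 3 (sole candidate).
R4C3 = 4 (sole candidate).
R5C1 = 2: row 5 has {1,4,5,8,9}; col 1 has {1,3,4,5,6,7,8,9}; box has {1,3,4,5,8,9} → only 2 remains.
R5C7 = 6: row 5 has {1,2,4,5,8,9}; col 7 has {1,2,3,5,7,8,9}; box has {1,2,4,5,8,9} → only 6 remains.
R6C8 = 7 (sole candidate).
R7C2 = 9 (sole candidate).
R7C8 = 6 (sole candidate).
R8C7 = 4 (sole candidate).
R5C3 = 7: row 5 has {1,2,4,5,6,8,9}; col 3 has {1,2,3,4,5,8,9}; box has {1,2,3,4,5,8,9} → only 7 remains.
R5C8 = 3: row 5 has {1,2,4,5,6,7,8,9}; col 8 has {1,2,4,5,6,7,8,9}; box has {1,2,4,5,6,7,8,9} → only 3 remains.

217985634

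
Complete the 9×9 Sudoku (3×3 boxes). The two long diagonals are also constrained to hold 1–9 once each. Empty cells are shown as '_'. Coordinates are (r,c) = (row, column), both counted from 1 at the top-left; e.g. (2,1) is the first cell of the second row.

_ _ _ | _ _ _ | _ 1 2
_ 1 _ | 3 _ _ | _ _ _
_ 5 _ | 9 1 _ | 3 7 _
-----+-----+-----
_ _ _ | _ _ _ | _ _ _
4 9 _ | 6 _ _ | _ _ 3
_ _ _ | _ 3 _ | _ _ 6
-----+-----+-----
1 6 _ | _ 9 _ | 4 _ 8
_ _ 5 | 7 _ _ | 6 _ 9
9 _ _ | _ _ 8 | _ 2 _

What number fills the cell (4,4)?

8

(3,9) = 4 (sole candidate).
(7,3) = 7 (sole candidate).
(8,8) = 3 (sole candidate).
(2,9) = 5 (sole candidate).
(7,8) = 5 (sole candidate).
(9,9) = 7 (sole candidate).
(4,9) = 1 (sole candidate).
(5,8) = 8 (sole candidate).
(7,4) = 2 (sole candidate).
(7,6) = 3 (sole candidate).
(8,5) = 4 (sole candidate).
(8,6) = 1 (sole candidate).
(9,4) = 5 (sole candidate).
(9,5) = 6 (sole candidate).
(9,7) = 1 (sole candidate).
(2,8) = 6 (sole candidate).
(4,4) = 8: row 4 has {1}; col 4 has {2,3,5,6,7,9}; box has {3,6}; main diagonal has {1,3,4,7} → only 8 remains.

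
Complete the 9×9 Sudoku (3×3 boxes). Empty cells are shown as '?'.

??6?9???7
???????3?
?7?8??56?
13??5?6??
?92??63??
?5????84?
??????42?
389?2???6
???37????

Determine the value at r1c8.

1

r6c3 = 7 (sole candidate).
r6c1 = 6 (sole candidate).
r1c6 = 3 (hidden single in row 1).
r3c3 = 3 (hidden single in row 3).
r6c5 = 3 (hidden single in row 6).
r7c9 = 3 (hidden single in row 7).
r7c1 = 7 (hidden single in row 7).
r9c2 = 6 (hidden single in row 9).
r7c2 = 1 (sole candidate).
r7c3 = 5 (sole candidate).
r9c3 = 4 (sole candidate).
r4c3 = 8 (sole candidate).
r5c1 = 4 (sole candidate).
r9c1 = 2 (sole candidate).
r2c3 = 1 (sole candidate).
r3c1 = 9 (sole candidate).
r5c5 = 8 (hidden single in row 5).
r7c5 = 6 (sole candidate).
r2c5 = 4 (sole candidate).
r3c5 = 1 (sole candidate).
r3c6 = 2 (sole candidate).
r3c9 = 4 (sole candidate).
r7c4 = 9 (sole candidate).
r7c6 = 8 (sole candidate).
r1c4 = 5 (sole candidate).
r2c2 = 2 (sole candidate).
r2c6 = 7 (sole candidate).
r2c7 = 9 (sole candidate).
r2c9 = 8 (sole candidate).
r9c7 = 1 (sole candidate).
r1c1 = 8 (sole candidate).
r1c2 = 4 (sole candidate).
r1c7 = 2 (sole candidate).
r1c8 = 1: row 1 has {2,3,4,5,6,7,8,9}; col 8 has {2,3,4,6}; box has {2,3,4,5,6,7,8,9} → only 1 remains.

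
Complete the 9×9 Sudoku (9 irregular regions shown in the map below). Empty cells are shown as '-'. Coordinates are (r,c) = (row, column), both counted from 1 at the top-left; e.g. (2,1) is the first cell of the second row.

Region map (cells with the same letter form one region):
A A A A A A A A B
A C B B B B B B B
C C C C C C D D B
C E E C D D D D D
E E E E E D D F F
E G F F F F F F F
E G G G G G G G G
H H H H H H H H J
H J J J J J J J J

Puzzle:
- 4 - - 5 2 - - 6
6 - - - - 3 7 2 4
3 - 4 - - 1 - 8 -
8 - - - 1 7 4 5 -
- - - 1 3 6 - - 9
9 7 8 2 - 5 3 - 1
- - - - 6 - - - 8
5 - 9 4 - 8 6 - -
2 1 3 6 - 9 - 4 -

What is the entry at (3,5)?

(3,9) = 5: row 3 has {1,3,4,8}; col 9 has {1,4,6,8,9}; region has {2,3,4,6,7} → only 5 remains.
(4,4) = 9: row 4 has {1,4,5,7,8}; col 4 has {1,2,4,6}; region has {1,3,4,8} → only 9 remains.
(5,7) = 2: row 5 has {1,3,6,9}; col 7 has {3,4,6,7}; region has {1,4,5,6,7,8} → only 2 remains.
(5,8) = 7: row 5 has {1,2,3,6,9}; col 8 has {2,4,5,8}; region has {1,2,3,5,8,9} → only 7 remains.
(6,5) = 4: row 6 has {1,2,3,5,7,8,9}; col 5 has {1,3,5,6}; region has {1,2,3,5,7,8,9} → only 4 remains.
(6,8) = 6: row 6 has {1,2,3,4,5,7,8,9}; col 8 has {2,4,5,7,8}; region has {1,2,3,4,5,7,8,9} → only 6 remains.
(7,6) = 4: row 7 has {6,8}; col 6 has {1,2,3,5,6,7,8,9}; region has {6,7,8} → only 4 remains.
(8,2) = 3: row 8 has {4,5,6,8,9}; col 2 has {1,4,7}; region has {2,4,5,6,8,9} → only 3 remains.
(8,5) = 7: row 8 has {3,4,5,6,8,9}; col 5 has {1,3,4,5,6}; region has {2,3,4,5,6,8,9} → only 7 remains.
(8,8) = 1: row 8 has {3,4,5,6,7,8,9}; col 8 has {2,4,5,6,7,8}; region has {2,3,4,5,6,7,8,9} → only 1 remains.
(8,9) = 2: row 8 has {1,3,4,5,6,7,8,9}; col 9 has {1,4,5,6,8,9}; region has {1,3,4,6,9} → only 2 remains.
(9,5) = 8: row 9 has {1,2,3,4,6,9}; col 5 has {1,3,4,5,6,7}; region has {1,2,3,4,6,9} → only 8 remains.
(9,7) = 5: row 9 has {1,2,3,4,6,8,9}; col 7 has {2,3,4,6,7}; region has {1,2,3,4,6,8,9} → only 5 remains.
(9,9) = 7: row 9 has {1,2,3,4,5,6,8,9}; col 9 has {1,2,4,5,6,8,9}; region has {1,2,3,4,5,6,8,9} → only 7 remains.
(2,2) = 5: row 2 has {2,3,4,6,7}; col 2 has {1,3,4,7}; region has {1,3,4,8,9} → only 5 remains.
(2,3) = 1: row 2 has {2,3,4,5,6,7}; col 3 has {3,4,8,9}; region has {2,3,4,5,6,7} → only 1 remains.
(2,4) = 8: row 2 has {1,2,3,4,5,6,7}; col 4 has {1,2,4,6,9}; region has {1,2,3,4,5,6,7} → only 8 remains.
(2,5) = 9: row 2 has {1,2,3,4,5,6,7,8}; col 5 has {1,3,4,5,6,7,8}; region has {1,2,3,4,5,6,7,8} → only 9 remains.
(3,4) = 7: row 3 has {1,3,4,5,8}; col 4 has {1,2,4,6,8,9}; region has {1,3,4,5,8,9} → only 7 remains.
(3,5) = 2: row 3 has {1,3,4,5,7,8}; col 5 has {1,3,4,5,6,7,8,9}; region has {1,3,4,5,7,8,9} → only 2 remains.

2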